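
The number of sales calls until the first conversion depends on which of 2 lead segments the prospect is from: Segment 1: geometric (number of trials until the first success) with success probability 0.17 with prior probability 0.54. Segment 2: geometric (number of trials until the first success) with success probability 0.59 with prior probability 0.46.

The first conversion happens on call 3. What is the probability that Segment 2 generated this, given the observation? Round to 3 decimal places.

0.419

Apply Bayes' rule: the posterior for each component is proportional to its prior times its likelihood at x.
Evaluate each component's likelihood at the observed value:
  p_1 = 0.117113
  p_2 = 0.099179
Prior × likelihood for each component:
  π_1·p_1 = 0.54 × 0.117113 = 0.063241
  π_2·p_2 = 0.46 × 0.099179 = 0.0456223
Evidence: 0.063241 + 0.0456223 = 0.108863
So the posterior for Segment 2 is 0.0456223 / 0.108863 ≈ 0.419.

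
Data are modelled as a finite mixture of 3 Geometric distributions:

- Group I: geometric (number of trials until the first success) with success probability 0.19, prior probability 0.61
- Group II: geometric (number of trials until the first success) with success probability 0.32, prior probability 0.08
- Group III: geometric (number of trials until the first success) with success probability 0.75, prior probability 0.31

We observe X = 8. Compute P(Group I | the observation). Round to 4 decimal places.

0.9386

Apply Bayes' rule: the posterior for each component is proportional to its prior times its likelihood at x.
Geometric probabilities:
  L_I = 0.0434659
  L_II = 0.0215136
  L_III = 4.57764e-05
Unnormalised posteriors:
  π_I·L_I = 0.61 × 0.0434659 = 0.0265142
  π_II·L_II = 0.08 × 0.0215136 = 0.00172109
  π_III·L_III = 0.31 × 4.57764e-05 = 1.41907e-05
Marginal: 0.0265142 + 0.00172109 + 1.41907e-05 = 0.0282495
P(Group I | the observation) = 0.0265142 / 0.0282495 ≈ 0.9386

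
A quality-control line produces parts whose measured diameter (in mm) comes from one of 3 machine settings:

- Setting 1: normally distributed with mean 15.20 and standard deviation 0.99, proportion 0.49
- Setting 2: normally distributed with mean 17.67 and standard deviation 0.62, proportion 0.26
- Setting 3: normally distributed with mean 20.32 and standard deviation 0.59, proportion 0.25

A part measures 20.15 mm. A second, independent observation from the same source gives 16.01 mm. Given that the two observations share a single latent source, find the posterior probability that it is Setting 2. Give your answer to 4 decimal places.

0.8253

Posterior ∝ prior × likelihood, so P(k | x) ∝ π_k f_k(x); normalise over all components.
Since both observations come from the same component, the likelihood for component k is f_k(x₁)·f_k(x₂).
  p_1 = [(1/(0.99·√(2π)))·exp(−(20.15−15.20)²/(2·0.99²)) = 0.402972·exp(-12.50000) = 1.50174e-06] × [0.288345] = 4.33018e-07
  p_2 = [(1/(0.62·√(2π)))·exp(−(20.15−17.67)²/(2·0.62²)) = 0.643455·exp(-8.00000) = 0.000215855] × [0.01786] = 3.85518e-06
  p_3 = [(1/(0.59·√(2π)))·exp(−(20.15−20.32)²/(2·0.59²)) = 0.676173·exp(-0.04151) = 0.648679] × [1.74645e-12] = 1.13288e-12
Multiply by the mixture weights:
  π_1·p_1 = 0.49 × 4.33018e-07 = 2.12179e-07
  π_2·p_2 = 0.26 × 3.85518e-06 = 1.00235e-06
  π_3·p_3 = 0.25 × 1.13288e-12 = 2.83221e-13
Denominator: 2.12179e-07 + 1.00235e-06 + 2.83221e-13 = 1.21453e-06
So the posterior for Setting 2 is 1.00235e-06 / 1.21453e-06 ≈ 0.8253.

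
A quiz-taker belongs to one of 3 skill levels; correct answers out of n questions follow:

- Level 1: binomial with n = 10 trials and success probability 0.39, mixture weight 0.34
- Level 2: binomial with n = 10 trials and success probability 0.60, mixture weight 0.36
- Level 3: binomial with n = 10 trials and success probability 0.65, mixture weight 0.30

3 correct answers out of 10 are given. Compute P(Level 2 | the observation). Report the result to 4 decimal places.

The responsibility of component k is π_k f_k(x) divided by Σ_j π_j f_j(x).
Evaluate each component's likelihood at the observed value:
  L_1 = 0.223709
  L_2 = 0.0424673
  L_3 = 0.021203
Weight by the priors:
  π_1·L_1 = 0.34 × 0.223709 = 0.0760611
  π_2·L_2 = 0.36 × 0.0424673 = 0.0152882
  π_3·L_3 = 0.30 × 0.021203 = 0.0063609
Sum: 0.0760611 + 0.0152882 + 0.0063609 = 0.0977103
P(Level 2 | 3 correct answers out of 10) ≈ 0.1565

0.1565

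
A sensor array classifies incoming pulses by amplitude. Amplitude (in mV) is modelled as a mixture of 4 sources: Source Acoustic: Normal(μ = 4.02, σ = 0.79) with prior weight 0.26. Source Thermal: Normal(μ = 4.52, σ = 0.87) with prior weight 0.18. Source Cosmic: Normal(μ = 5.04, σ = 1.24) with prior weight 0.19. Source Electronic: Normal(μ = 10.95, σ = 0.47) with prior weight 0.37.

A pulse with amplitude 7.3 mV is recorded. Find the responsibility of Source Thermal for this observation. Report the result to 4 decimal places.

0.0412

P(component k | x) = w_k·f_k(x) / marginal(x), where marginal(x) = Σ_j w_j·f_j(x).
Normal densities:
  f_Acoustic = (1/(0.79·√(2π)))·exp(−(7.3−4.02)²/(2·0.79²)) = 0.504990·exp(-8.61913) = 9.12098e-05
  f_Thermal = (1/(0.87·√(2π)))·exp(−(7.3−4.52)²/(2·0.87²)) = 0.458554·exp(-5.10530) = 0.00278092
  f_Cosmic = (1/(1.24·√(2π)))·exp(−(7.3−5.04)²/(2·1.24²)) = 0.321728·exp(-1.66090) = 0.0611179
  f_Electronic = (1/(0.47·√(2π)))·exp(−(7.3−10.95)²/(2·0.47²)) = 0.848813·exp(-30.15505) = 6.80208e-14
Weight by the priors:
  w_Acoustic·f_Acoustic = 0.26 × 9.12098e-05 = 2.37146e-05
  w_Thermal·f_Thermal = 0.18 × 0.00278092 = 0.000500565
  w_Cosmic·f_Cosmic = 0.19 × 0.0611179 = 0.0116124
  w_Electronic·f_Electronic = 0.37 × 6.80208e-14 = 2.51677e-14
Denominator: 2.37146e-05 + 0.000500565 + 0.0116124 + 2.51677e-14 = 0.0121367
Responsibility of Source Thermal: 0.000500565 / 0.0121367 ≈ 0.0412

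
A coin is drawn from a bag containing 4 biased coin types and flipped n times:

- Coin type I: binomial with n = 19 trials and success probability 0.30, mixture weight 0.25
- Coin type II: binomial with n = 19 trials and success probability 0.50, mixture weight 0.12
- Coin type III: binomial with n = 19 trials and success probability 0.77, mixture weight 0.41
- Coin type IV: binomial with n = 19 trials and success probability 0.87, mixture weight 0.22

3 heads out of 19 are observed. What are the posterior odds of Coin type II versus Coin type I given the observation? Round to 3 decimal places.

0.010

Only the two components matter; the odds are (π_i f_i(x)) / (π_j f_j(x)).
Component likelihoods at x = 3 heads out of 19:
  L_I = C(19,3)·0.30^3·0.70^16 = 969·0.027·0.00332329 = 0.0869473
  L_II = C(19,3)·0.50^3·0.50^16 = 969·0.125·1.52588e-05 = 0.00184822
  L_III = C(19,3)·0.77^3·0.23^16 = 969·0.456533·6.13261e-11 = 2.71295e-08
  L_IV = C(19,3)·0.87^3·0.13^16 = 969·0.658503·6.65417e-15 = 4.24595e-12
0.000221786 / 0.0217368 ≈ 0.010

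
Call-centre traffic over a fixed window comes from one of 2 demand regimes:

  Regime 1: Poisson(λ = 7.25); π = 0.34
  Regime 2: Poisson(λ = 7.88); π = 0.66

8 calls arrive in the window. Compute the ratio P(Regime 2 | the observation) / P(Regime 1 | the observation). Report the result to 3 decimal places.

Only the two components matter; the odds are (π_i f_i(x)) / (π_j f_j(x)).
Poisson probabilities:
  p_1 = 0.134446
  p_2 = 0.13946
0.0920434 / 0.0457117 ≈ 2.014

2.014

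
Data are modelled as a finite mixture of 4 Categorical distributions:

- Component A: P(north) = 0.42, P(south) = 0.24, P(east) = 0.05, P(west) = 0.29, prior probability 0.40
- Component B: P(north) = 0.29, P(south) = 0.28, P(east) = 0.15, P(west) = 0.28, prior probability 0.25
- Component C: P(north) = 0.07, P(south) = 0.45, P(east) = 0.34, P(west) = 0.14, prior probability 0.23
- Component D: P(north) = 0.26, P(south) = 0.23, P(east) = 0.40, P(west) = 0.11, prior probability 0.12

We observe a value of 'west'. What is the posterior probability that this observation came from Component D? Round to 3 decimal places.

0.057

By Bayes' theorem, P(k | x) = w_k f_k(x) / Σ_j w_j f_j(x).
Component likelihoods at x = 'west':
  f_A = 0.29
  f_B = 0.28
  f_C = 0.14
  f_D = 0.11
Multiply by the mixture weights:
  w_A·f_A = 0.40 × 0.29 = 0.116
  w_B·f_B = 0.25 × 0.28 = 0.07
  w_C·f_C = 0.23 × 0.14 = 0.0322
  w_D·f_D = 0.12 × 0.11 = 0.0132
Normaliser: 0.116 + 0.07 + 0.0322 + 0.0132 = 0.2314
P(Component D | the observation) ≈ 0.057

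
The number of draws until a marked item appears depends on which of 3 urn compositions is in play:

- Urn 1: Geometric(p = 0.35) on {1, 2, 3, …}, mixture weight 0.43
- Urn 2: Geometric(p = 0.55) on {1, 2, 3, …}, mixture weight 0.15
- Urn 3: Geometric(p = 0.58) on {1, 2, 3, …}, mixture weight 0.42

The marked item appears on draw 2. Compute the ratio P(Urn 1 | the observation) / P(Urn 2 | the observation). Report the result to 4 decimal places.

2.6350

Only the two components matter; the odds are (π_i f_i(x)) / (π_j f_j(x)).
Geometric probabilities:
  p_1 = 0.35·(1−0.35)^1 = 0.35·0.65 = 0.2275
  p_2 = 0.55·(1−0.55)^1 = 0.55·0.45 = 0.2475
  p_3 = 0.58·(1−0.58)^1 = 0.58·0.42 = 0.2436
Posterior odds = (π_1·p_1) / (π_2·p_2) = (0.43·0.2275) / (0.15·0.2475) = 0.097825 / 0.037125 ≈ 2.6350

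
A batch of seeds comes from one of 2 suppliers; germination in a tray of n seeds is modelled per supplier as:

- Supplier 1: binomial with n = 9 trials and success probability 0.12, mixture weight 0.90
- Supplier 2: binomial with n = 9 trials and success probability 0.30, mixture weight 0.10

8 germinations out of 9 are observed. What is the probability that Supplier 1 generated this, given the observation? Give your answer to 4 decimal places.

0.0074

The responsibility of component k is π_k f_k(x) divided by Σ_j π_j f_j(x).
Component likelihoods at x = 8 germinations out of 9:
  p_1 = C(9,8)·0.12^8·0.88^1 = 9·4.29982e-08·0.88 = 3.40546e-07
  p_2 = C(9,8)·0.30^8·0.70^1 = 9·6.561e-05·0.7 = 0.000413343
Multiply by the mixture weights:
  π_1·p_1 = 0.90 × 3.40546e-07 = 3.06491e-07
  π_2·p_2 = 0.10 × 0.000413343 = 4.13343e-05
Normaliser: 3.06491e-07 + 4.13343e-05 = 4.16408e-05
P(Supplier 1 | 8 germinations out of 9) ≈ 0.0074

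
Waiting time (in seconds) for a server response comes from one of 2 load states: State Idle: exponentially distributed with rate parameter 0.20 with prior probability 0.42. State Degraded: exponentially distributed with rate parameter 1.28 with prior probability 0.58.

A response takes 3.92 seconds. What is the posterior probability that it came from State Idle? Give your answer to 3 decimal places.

By Bayes' theorem, P(k | x) = P(Z=k) f_k(x) / Σ_j P(Z=j) f_j(x).
Exponential densities:
  L_Idle = 0.20·e^(−0.20·3.92) = 0.20·e^(−0.7840) = 0.0913152
  L_Degraded = 1.28·e^(−1.28·3.92) = 1.28·e^(−5.0176) = 0.00847411
Unnormalised posteriors:
  P(Z=Idle)·L_Idle = 0.42 × 0.0913152 = 0.0383524
  P(Z=Degraded)·L_Degraded = 0.58 × 0.00847411 = 0.00491498
Sum: 0.0383524 + 0.00491498 = 0.0432674
So the posterior for State Idle is 0.0383524 / 0.0432674 ≈ 0.886.

0.886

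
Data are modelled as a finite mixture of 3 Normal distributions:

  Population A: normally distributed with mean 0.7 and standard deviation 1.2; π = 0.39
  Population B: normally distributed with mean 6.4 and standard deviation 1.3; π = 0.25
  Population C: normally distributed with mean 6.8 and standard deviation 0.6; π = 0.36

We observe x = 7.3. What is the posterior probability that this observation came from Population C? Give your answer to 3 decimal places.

0.737

The responsibility of component k is w_k f_k(x) divided by Σ_j w_j f_j(x).
Normal densities:
  L_A = (1/(1.2·√(2π)))·exp(−(7.3−0.7)²/(2·1.2²)) = 0.332452·exp(-15.12500) = 8.9748e-08
  L_B = (1/(1.3·√(2π)))·exp(−(7.3−6.4)²/(2·1.3²)) = 0.306879·exp(-0.23964) = 0.241485
  L_C = (1/(0.6·√(2π)))·exp(−(7.3−6.8)²/(2·0.6²)) = 0.664904·exp(-0.34722) = 0.469853
Multiply by the mixture weights:
  w_A·L_A = 0.39 × 8.9748e-08 = 3.50017e-08
  w_B·L_B = 0.25 × 0.241485 = 0.0603713
  w_C·L_C = 0.36 × 0.469853 = 0.169147
Normaliser: 3.50017e-08 + 0.0603713 + 0.169147 = 0.229518
Responsibility of Population C: 0.169147 / 0.229518 ≈ 0.737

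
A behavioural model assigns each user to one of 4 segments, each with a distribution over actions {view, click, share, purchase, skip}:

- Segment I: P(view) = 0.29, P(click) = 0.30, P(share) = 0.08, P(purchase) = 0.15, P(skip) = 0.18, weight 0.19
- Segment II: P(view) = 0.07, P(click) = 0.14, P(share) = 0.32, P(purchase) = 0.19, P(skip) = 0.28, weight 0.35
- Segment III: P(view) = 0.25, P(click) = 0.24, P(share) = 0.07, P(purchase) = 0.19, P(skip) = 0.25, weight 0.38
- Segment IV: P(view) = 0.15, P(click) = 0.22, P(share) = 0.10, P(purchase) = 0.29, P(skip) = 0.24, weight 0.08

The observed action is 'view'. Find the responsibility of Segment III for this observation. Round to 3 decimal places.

0.509

The responsibility of component k is π_k f_k(x) divided by Σ_j π_j f_j(x).
Component likelihoods at x = 'view':
  f_I = P(view | comp) = 0.29
  f_II = P(view | comp) = 0.07
  f_III = P(view | comp) = 0.25
  f_IV = P(view | comp) = 0.15
Weight by the priors:
  π_I·f_I = 0.19 × 0.29 = 0.0551
  π_II·f_II = 0.35 × 0.07 = 0.0245
  π_III·f_III = 0.38 × 0.25 = 0.095
  π_IV·f_IV = 0.08 × 0.15 = 0.012
Sum: 0.0551 + 0.0245 + 0.095 + 0.012 = 0.1866
So the posterior for Segment III is 0.095 / 0.1866 ≈ 0.509.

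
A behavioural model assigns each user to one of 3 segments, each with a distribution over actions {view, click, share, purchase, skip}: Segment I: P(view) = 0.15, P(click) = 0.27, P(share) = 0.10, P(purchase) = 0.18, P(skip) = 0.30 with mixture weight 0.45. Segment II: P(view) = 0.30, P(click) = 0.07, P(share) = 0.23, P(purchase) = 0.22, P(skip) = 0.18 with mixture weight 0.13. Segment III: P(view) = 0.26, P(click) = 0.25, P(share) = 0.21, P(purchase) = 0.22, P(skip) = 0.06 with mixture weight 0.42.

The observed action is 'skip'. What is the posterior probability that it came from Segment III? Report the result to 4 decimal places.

P(component k | x) = P(Z=k)·f_k(x) / marginal(x), where marginal(x) = Σ_j P(Z=j)·f_j(x).
Evaluate each component's likelihood at the observed value:
  L_I = P(skip | comp) = 0.30
  L_II = P(skip | comp) = 0.18
  L_III = P(skip | comp) = 0.06
Unnormalised posteriors:
  P(Z=I)·L_I = 0.45 × 0.3 = 0.135
  P(Z=II)·L_II = 0.13 × 0.18 = 0.0234
  P(Z=III)·L_III = 0.42 × 0.06 = 0.0252
Normaliser: 0.135 + 0.0234 + 0.0252 = 0.1836
P(Segment III | 'skip') = 0.0252 / 0.1836 ≈ 0.1373

0.1373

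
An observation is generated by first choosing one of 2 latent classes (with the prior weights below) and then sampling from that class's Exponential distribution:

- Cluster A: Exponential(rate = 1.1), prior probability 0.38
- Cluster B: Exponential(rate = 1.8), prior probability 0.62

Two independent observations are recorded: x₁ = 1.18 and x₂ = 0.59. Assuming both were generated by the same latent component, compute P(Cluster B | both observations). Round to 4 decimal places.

0.5586

P(component k | x) = π_k·f_k(x) / marginal(x), where marginal(x) = Σ_j π_j·f_j(x).
Since both observations come from the same component, the likelihood for component k is f_k(x₁)·f_k(x₂).
  L_A = [0.300385] × [0.574825] = 0.172669
  L_B = [0.215194] × [0.622374] = 0.133932
Weight by the priors:
  π_A·L_A = 0.38 × 0.172669 = 0.0656142
  π_B·L_B = 0.62 × 0.133932 = 0.0830375
Normaliser: 0.0656142 + 0.0830375 = 0.148652
Responsibility of Cluster B: 0.0830375 / 0.148652 ≈ 0.5586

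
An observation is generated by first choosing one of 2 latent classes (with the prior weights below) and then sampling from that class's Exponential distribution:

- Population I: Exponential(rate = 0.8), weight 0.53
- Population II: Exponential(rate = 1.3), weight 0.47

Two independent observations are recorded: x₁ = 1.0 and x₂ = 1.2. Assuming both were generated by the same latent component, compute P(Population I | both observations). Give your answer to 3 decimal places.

0.562

The responsibility of component k is π_k f_k(x) divided by Σ_j π_j f_j(x).
Since both observations come from the same component, the likelihood for component k is f_k(x₁)·f_k(x₂).
  p_I = [0.359463] × [0.306314] = 0.110109
  p_II = [0.354291] × [0.273177] = 0.0967842
Unnormalised posteriors:
  π_I·p_I = 0.53 × 0.110109 = 0.0583576
  π_II·p_II = 0.47 × 0.0967842 = 0.0454886
Normaliser: 0.0583576 + 0.0454886 = 0.103846
So the posterior for Population I is 0.0583576 / 0.103846 ≈ 0.562.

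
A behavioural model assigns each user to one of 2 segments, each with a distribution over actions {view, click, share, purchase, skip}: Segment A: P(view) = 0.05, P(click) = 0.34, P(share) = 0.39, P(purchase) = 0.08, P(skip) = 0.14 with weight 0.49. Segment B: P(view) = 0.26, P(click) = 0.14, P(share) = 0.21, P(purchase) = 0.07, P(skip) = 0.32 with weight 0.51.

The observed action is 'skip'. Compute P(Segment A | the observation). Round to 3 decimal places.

0.296

By Bayes' theorem, P(k | x) = w_k f_k(x) / Σ_j w_j f_j(x).
Categorical probabilities:
  L_A = P(skip | comp) = 0.14
  L_B = P(skip | comp) = 0.32
Unnormalised posteriors:
  w_A·L_A = 0.49 × 0.14 = 0.0686
  w_B·L_B = 0.51 × 0.32 = 0.1632
Evidence: 0.0686 + 0.1632 = 0.2318
P(Segment A | 'skip') = 0.0686 / 0.2318 ≈ 0.296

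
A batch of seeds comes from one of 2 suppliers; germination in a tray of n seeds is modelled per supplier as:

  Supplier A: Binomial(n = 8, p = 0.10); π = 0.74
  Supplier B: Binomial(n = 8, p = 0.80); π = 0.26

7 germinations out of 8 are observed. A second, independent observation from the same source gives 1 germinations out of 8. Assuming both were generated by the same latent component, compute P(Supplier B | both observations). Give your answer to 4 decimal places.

0.9723

Posterior ∝ prior × likelihood, so P(k | x) ∝ w_k f_k(x); normalise over all components.
Since both observations come from the same component, the likelihood for component k is f_k(x₁)·f_k(x₂).
  f_A = [C(8,7)·0.10^7·0.90^1 = 8·1e-07·0.9 = 7.2e-07] × [0.382638] = 2.75499e-07
  f_B = [C(8,7)·0.80^7·0.20^1 = 8·0.209715·0.2 = 0.335544] × [8.192e-05] = 2.74878e-05
Unnormalised posteriors:
  w_A·f_A = 0.74 × 2.75499e-07 = 2.03869e-07
  w_B·f_B = 0.26 × 2.74878e-05 = 7.14683e-06
Sum: 2.03869e-07 + 7.14683e-06 = 7.35069e-06
P(Supplier B | x₁, x₂) ≈ 0.9723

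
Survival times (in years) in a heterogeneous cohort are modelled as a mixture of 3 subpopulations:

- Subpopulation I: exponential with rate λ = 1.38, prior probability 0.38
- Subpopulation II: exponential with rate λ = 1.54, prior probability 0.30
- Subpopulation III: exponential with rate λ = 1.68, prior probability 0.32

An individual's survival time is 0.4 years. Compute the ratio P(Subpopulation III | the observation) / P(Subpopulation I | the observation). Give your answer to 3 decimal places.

0.909

Since P(k|x) ∝ π_k f_k(x), the posterior odds are π_i f_i(x) / (π_j f_j(x)).
Component likelihoods at x = 0.4 years:
  p_I = 1.38·e^(−1.38·0.4) = 1.38·e^(−0.5520) = 0.7946
  p_II = 1.54·e^(−1.54·0.4) = 1.54·e^(−0.6160) = 0.831755
  p_III = 1.68·e^(−1.68·0.4) = 1.68·e^(−0.6720) = 0.857953
Posterior odds = (π_III·p_III) / (π_I·p_I) = (0.32·0.857953) / (0.38·0.7946) = 0.274545 / 0.301948 ≈ 0.909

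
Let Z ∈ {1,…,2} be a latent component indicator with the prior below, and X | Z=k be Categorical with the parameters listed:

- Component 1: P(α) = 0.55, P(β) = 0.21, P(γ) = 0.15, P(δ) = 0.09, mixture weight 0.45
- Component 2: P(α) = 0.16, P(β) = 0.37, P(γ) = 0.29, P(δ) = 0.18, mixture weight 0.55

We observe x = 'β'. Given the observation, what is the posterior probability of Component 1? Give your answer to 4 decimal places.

The responsibility of component k is π_k f_k(x) divided by Σ_j π_j f_j(x).
Component likelihoods at x = 'β':
  f_1 = 0.21
  f_2 = 0.37
Multiply by the mixture weights:
  π_1·f_1 = 0.45 × 0.21 = 0.0945
  π_2·f_2 = 0.55 × 0.37 = 0.2035
Evidence: 0.0945 + 0.2035 = 0.298
P(Component 1 | data) = 0.0945 / 0.298 ≈ 0.3171

0.3171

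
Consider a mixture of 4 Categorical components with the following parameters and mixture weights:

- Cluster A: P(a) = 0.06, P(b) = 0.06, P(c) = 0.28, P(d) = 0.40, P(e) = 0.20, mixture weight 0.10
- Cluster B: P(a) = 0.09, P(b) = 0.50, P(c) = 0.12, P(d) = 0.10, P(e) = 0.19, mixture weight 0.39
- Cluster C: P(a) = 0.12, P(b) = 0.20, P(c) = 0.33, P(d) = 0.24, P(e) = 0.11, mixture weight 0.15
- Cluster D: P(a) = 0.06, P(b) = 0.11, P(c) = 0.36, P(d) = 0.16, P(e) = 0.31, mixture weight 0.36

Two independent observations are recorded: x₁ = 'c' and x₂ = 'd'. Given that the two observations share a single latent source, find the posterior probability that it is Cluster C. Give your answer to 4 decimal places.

0.2450

P(component k | x) = P(Z=k)·f_k(x) / marginal(x), where marginal(x) = Σ_j P(Z=j)·f_j(x).
Since both observations come from the same component, the likelihood for component k is f_k(x₁)·f_k(x₂).
  p_A = [P(c | comp) = 0.28] × [0.4] = 0.112
  p_B = [P(c | comp) = 0.12] × [0.1] = 0.012
  p_C = [P(c | comp) = 0.33] × [0.24] = 0.0792
  p_D = [P(c | comp) = 0.36] × [0.16] = 0.0576
Multiply by the mixture weights:
  P(Z=A)·p_A = 0.10 × 0.112 = 0.0112
  P(Z=B)·p_B = 0.39 × 0.012 = 0.00468
  P(Z=C)·p_C = 0.15 × 0.0792 = 0.01188
  P(Z=D)·p_D = 0.36 × 0.0576 = 0.020736
Evidence: 0.0112 + 0.00468 + 0.01188 + 0.020736 = 0.048496
P(Cluster C | data) ≈ 0.2450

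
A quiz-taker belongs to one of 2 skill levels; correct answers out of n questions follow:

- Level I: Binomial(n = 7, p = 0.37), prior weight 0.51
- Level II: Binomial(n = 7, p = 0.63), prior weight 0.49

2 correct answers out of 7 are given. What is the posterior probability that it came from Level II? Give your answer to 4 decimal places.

Apply Bayes' rule: the posterior for each component is proportional to its prior times its likelihood at x.
Binomial probabilities:
  p_I = C(7,2)·0.37^2·0.63^5 = 21·0.1369·0.0992437 = 0.285316
  p_II = C(7,2)·0.63^2·0.37^5 = 21·0.3969·0.0069344 = 0.0577975
Weight by the priors:
  w_I·p_I = 0.51 × 0.285316 = 0.145511
  w_II·p_II = 0.49 × 0.0577975 = 0.0283208
Sum: 0.145511 + 0.0283208 = 0.173832
So the posterior for Level II is 0.0283208 / 0.173832 ≈ 0.1629.

0.1629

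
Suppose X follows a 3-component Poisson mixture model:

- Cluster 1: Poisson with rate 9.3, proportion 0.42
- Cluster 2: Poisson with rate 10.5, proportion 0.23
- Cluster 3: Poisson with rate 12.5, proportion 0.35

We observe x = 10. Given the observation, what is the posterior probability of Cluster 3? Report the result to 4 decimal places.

By Bayes' theorem, P(k | x) = π_k f_k(x) / Σ_j π_j f_j(x).
Component likelihoods at x = 10:
  p_1 = e^(−9.3)·9.3^10/10! = 0.121935
  p_2 = e^(−10.5)·10.5^10/10! = 0.123606
  p_3 = e^(−12.5)·12.5^10/10! = 0.0956436
Prior × likelihood for each component:
  π_1·p_1 = 0.42 × 0.121935 = 0.0512126
  π_2·p_2 = 0.23 × 0.123606 = 0.0284293
  π_3·p_3 = 0.35 × 0.0956436 = 0.0334753
Normaliser: 0.0512126 + 0.0284293 + 0.0334753 = 0.113117
P(Cluster 3 | x) = 0.0334753 / 0.113117 ≈ 0.2959

0.2959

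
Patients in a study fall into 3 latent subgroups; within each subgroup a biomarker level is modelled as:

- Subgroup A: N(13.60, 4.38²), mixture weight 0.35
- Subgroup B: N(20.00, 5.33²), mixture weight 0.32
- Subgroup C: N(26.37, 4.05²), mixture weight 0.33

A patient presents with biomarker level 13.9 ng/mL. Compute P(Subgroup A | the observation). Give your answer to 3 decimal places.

P(component k | x) = π_k·f_k(x) / marginal(x), where marginal(x) = Σ_j π_j·f_j(x).
Normal densities:
  p_A = 0.0908693
  p_B = 0.0388833
  p_C = 0.000860657
Prior × likelihood for each component:
  π_A·p_A = 0.35 × 0.0908693 = 0.0318043
  π_B·p_B = 0.32 × 0.0388833 = 0.0124427
  π_C·p_C = 0.33 × 0.000860657 = 0.000284017
Evidence: 0.0318043 + 0.0124427 + 0.000284017 = 0.0445309
Responsibility of Subgroup A: 0.0318043 / 0.0445309 ≈ 0.714

0.714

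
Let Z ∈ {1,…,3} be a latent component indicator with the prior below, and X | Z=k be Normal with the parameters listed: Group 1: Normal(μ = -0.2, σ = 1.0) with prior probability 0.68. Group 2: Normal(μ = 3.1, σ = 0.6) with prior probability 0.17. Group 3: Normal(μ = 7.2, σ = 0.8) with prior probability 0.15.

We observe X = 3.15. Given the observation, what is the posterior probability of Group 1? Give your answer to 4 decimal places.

The responsibility of component k is π_k f_k(x) divided by Σ_j π_j f_j(x).
Normal densities:
  f_1 = (1/(1.0·√(2π)))·exp(−(3.15−-0.2)²/(2·1.0²)) = 0.398942·exp(-5.61125) = 0.00145873
  f_2 = (1/(0.6·√(2π)))·exp(−(3.15−3.1)²/(2·0.6²)) = 0.664904·exp(-0.00347) = 0.662599
  f_3 = (1/(0.8·√(2π)))·exp(−(3.15−7.2)²/(2·0.8²)) = 0.498678·exp(-12.81445) = 1.35698e-06
Prior × likelihood for each component:
  π_1·f_1 = 0.68 × 0.00145873 = 0.000991937
  π_2·f_2 = 0.17 × 0.662599 = 0.112642
  π_3·f_3 = 0.15 × 1.35698e-06 = 2.03547e-07
Evidence: 0.000991937 + 0.112642 + 2.03547e-07 = 0.113634
P(Group 1 | x) = 0.000991937 / 0.113634 ≈ 0.0087

0.0087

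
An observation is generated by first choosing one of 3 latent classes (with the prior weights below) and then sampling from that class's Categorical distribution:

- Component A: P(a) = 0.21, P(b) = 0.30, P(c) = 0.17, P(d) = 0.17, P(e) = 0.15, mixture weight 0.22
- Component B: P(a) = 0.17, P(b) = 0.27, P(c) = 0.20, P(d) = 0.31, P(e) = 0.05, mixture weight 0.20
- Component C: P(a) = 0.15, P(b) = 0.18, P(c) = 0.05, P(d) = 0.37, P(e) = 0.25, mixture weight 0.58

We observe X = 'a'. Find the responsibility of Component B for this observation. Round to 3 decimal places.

0.203

The responsibility of component k is π_k f_k(x) divided by Σ_j π_j f_j(x).
Component likelihoods at x = 'a':
  L_A = 0.21
  L_B = 0.17
  L_C = 0.15
Multiply by the mixture weights:
  π_A·L_A = 0.22 × 0.21 = 0.0462
  π_B·L_B = 0.20 × 0.17 = 0.034
  π_C·L_C = 0.58 × 0.15 = 0.087
Normaliser: 0.0462 + 0.034 + 0.087 = 0.1672
So the posterior for Component B is 0.034 / 0.1672 ≈ 0.203.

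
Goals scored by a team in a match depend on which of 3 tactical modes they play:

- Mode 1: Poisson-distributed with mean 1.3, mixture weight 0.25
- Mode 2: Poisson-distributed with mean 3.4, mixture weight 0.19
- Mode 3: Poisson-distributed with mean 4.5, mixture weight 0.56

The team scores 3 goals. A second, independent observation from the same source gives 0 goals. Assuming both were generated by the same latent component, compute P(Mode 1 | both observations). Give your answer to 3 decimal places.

The responsibility of component k is P(Z=k) f_k(x) divided by Σ_j P(Z=j) f_j(x).
Since both observations come from the same component, the likelihood for component k is f_k(x₁)·f_k(x₂).
  f_1 = [0.0997921] × [0.272532] = 0.0271965
  f_2 = [0.218617] × [0.0333733] = 0.00729597
  f_3 = [0.168718] × [0.011109] = 0.00187429
Multiply by the mixture weights:
  P(Z=1)·f_1 = 0.25 × 0.0271965 = 0.00679913
  P(Z=2)·f_2 = 0.19 × 0.00729597 = 0.00138623
  P(Z=3)·f_3 = 0.56 × 0.00187429 = 0.0010496
Marginal: 0.00679913 + 0.00138623 + 0.0010496 = 0.00923496
So the posterior for Mode 1 is 0.00679913 / 0.00923496 ≈ 0.736.

0.736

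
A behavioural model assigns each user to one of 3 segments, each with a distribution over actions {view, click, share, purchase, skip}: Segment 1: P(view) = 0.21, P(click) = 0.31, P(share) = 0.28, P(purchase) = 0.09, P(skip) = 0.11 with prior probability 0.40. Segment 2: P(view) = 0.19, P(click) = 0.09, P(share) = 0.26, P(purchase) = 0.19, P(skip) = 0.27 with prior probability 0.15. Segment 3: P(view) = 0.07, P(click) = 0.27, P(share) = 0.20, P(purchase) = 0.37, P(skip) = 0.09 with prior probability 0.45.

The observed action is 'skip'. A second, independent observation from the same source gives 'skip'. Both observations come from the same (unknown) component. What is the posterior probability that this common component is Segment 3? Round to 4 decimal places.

Apply Bayes' rule: the posterior for each component is proportional to its prior times its likelihood at x.
Since both observations come from the same component, the likelihood for component k is f_k(x₁)·f_k(x₂).
  f_1 = [P(skip | comp) = 0.11] × [0.11] = 0.0121
  f_2 = [P(skip | comp) = 0.27] × [0.27] = 0.0729
  f_3 = [P(skip | comp) = 0.09] × [0.09] = 0.0081
Prior × likelihood for each component:
  P(Z=1)·f_1 = 0.40 × 0.0121 = 0.00484
  P(Z=2)·f_2 = 0.15 × 0.0729 = 0.010935
  P(Z=3)·f_3 = 0.45 × 0.0081 = 0.003645
Evidence: 0.00484 + 0.010935 + 0.003645 = 0.01942
So the posterior for Segment 3 is 0.003645 / 0.01942 ≈ 0.1877.

0.1877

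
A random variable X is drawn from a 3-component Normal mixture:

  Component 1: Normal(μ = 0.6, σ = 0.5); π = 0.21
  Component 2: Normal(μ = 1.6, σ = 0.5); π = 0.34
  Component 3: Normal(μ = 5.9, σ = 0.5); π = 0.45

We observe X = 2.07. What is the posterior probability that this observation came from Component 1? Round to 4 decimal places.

Apply Bayes' rule: the posterior for each component is proportional to its prior times its likelihood at x.
Component likelihoods at x = 2.07:
  L_1 = 0.0105927
  L_2 = 0.512943
  L_3 = 1.44776e-13
Prior × likelihood for each component:
  π_1·L_1 = 0.21 × 0.0105927 = 0.00222446
  π_2·L_2 = 0.34 × 0.512943 = 0.1744
  π_3·L_3 = 0.45 × 1.44776e-13 = 6.5149e-14
Normaliser: 0.00222446 + 0.1744 + 6.5149e-14 = 0.176625
So the posterior for Component 1 is 0.00222446 / 0.176625 ≈ 0.0126.

0.0126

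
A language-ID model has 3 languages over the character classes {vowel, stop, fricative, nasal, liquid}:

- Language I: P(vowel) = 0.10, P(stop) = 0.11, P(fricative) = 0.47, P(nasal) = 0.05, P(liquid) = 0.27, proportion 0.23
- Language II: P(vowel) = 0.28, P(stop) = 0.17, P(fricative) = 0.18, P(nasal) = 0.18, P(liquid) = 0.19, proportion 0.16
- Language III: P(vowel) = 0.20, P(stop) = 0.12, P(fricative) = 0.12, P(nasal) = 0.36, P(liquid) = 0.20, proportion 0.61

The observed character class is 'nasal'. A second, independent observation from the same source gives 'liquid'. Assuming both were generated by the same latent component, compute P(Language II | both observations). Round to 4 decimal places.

By Bayes' theorem, P(k | x) = π_k f_k(x) / Σ_j π_j f_j(x).
Since both observations come from the same component, the likelihood for component k is f_k(x₁)·f_k(x₂).
  L_I = [P(nasal | comp) = 0.05] × [0.27] = 0.0135
  L_II = [P(nasal | comp) = 0.18] × [0.19] = 0.0342
  L_III = [P(nasal | comp) = 0.36] × [0.2] = 0.072
Multiply by the mixture weights:
  π_I·L_I = 0.23 × 0.0135 = 0.003105
  π_II·L_II = 0.16 × 0.0342 = 0.005472
  π_III·L_III = 0.61 × 0.072 = 0.04392
Marginal: 0.003105 + 0.005472 + 0.04392 = 0.052497
So the posterior for Language II is 0.005472 / 0.052497 ≈ 0.1042.

0.1042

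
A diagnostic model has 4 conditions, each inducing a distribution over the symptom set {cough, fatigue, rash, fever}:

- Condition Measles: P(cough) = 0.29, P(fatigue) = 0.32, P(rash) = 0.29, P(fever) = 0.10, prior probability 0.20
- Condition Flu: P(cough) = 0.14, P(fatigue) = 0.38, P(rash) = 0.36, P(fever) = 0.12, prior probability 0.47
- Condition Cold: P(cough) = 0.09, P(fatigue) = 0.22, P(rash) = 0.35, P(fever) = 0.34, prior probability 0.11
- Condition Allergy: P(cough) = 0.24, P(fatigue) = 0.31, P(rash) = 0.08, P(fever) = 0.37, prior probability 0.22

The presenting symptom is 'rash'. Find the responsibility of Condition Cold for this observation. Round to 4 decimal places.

0.1359

Apply Bayes' rule: the posterior for each component is proportional to its prior times its likelihood at x.
Categorical probabilities:
  L_Measles = P(rash | comp) = 0.29
  L_Flu = P(rash | comp) = 0.36
  L_Cold = P(rash | comp) = 0.35
  L_Allergy = P(rash | comp) = 0.08
Prior × likelihood for each component:
  π_Measles·L_Measles = 0.20 × 0.29 = 0.058
  π_Flu·L_Flu = 0.47 × 0.36 = 0.1692
  π_Cold·L_Cold = 0.11 × 0.35 = 0.0385
  π_Allergy·L_Allergy = 0.22 × 0.08 = 0.0176
Denominator: 0.058 + 0.1692 + 0.0385 + 0.0176 = 0.2833
P(Condition Cold | 'rash') = 0.0385 / 0.2833 ≈ 0.1359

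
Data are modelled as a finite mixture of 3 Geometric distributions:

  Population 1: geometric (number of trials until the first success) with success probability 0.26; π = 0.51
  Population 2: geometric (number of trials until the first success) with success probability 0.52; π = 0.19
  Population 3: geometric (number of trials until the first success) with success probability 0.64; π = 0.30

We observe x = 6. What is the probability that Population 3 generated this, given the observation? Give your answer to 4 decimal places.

0.0351

Posterior ∝ prior × likelihood, so P(k | x) ∝ P(Z=k) f_k(x); normalise over all components.
Component likelihoods at x = 6:
  L_1 = 0.26·(1−0.26)^5 = 0.26·0.221901 = 0.0576942
  L_2 = 0.52·(1−0.52)^5 = 0.52·0.0254804 = 0.0132498
  L_3 = 0.64·(1−0.64)^5 = 0.64·0.00604662 = 0.00386984
Weight by the priors:
  P(Z=1)·L_1 = 0.51 × 0.0576942 = 0.029424
  P(Z=2)·L_2 = 0.19 × 0.0132498 = 0.00251746
  P(Z=3)·L_3 = 0.30 × 0.00386984 = 0.00116095
Evidence: 0.029424 + 0.00251746 + 0.00116095 = 0.0331024
Responsibility of Population 3: 0.00116095 / 0.0331024 ≈ 0.0351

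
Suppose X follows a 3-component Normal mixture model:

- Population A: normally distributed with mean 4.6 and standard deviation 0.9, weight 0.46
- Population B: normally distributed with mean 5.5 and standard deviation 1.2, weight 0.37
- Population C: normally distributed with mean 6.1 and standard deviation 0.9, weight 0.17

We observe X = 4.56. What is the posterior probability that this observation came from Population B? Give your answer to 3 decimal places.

P(component k | x) = π_k·f_k(x) / marginal(x), where marginal(x) = Σ_j π_j·f_j(x).
Component likelihoods at x = 4.56:
  p_A = (1/(0.9·√(2π)))·exp(−(4.56−4.6)²/(2·0.9²)) = 0.443269·exp(-0.00099) = 0.442832
  p_B = (1/(1.2·√(2π)))·exp(−(4.56−5.5)²/(2·1.2²)) = 0.332452·exp(-0.30681) = 0.244616
  p_C = (1/(0.9·√(2π)))·exp(−(4.56−6.1)²/(2·0.9²)) = 0.443269·exp(-1.46395) = 0.102537
Prior × likelihood for each component:
  π_A·p_A = 0.46 × 0.442832 = 0.203703
  π_B·p_B = 0.37 × 0.244616 = 0.0905079
  π_C·p_C = 0.17 × 0.102537 = 0.0174313
Sum: 0.203703 + 0.0905079 + 0.0174313 = 0.311642
Responsibility of Population B: 0.0905079 / 0.311642 ≈ 0.290

0.290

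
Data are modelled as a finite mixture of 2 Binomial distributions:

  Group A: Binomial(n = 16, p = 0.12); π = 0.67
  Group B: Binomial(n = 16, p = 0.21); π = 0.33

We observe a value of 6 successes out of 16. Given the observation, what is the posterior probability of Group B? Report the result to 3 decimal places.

By Bayes' theorem, P(k | x) = π_k f_k(x) / Σ_j π_j f_j(x).
Evaluate each component's likelihood at the observed value:
  p_A = 0.00665945
  p_B = 0.0650295
Unnormalised posteriors:
  π_A·p_A = 0.67 × 0.00665945 = 0.00446183
  π_B·p_B = 0.33 × 0.0650295 = 0.0214598
Marginal: 0.00446183 + 0.0214598 = 0.0259216
P(Group B | the observation) = 0.0214598 / 0.0259216 ≈ 0.828

0.828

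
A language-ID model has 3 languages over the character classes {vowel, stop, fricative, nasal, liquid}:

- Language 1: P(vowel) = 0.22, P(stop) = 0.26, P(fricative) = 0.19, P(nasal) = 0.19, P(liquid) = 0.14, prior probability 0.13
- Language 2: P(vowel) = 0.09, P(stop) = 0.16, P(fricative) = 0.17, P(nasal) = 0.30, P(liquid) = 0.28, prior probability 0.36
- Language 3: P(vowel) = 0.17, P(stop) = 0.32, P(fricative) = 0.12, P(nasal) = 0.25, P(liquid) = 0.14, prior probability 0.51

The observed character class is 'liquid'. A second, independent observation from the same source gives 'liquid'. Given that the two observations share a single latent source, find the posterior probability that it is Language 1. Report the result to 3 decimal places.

The responsibility of component k is π_k f_k(x) divided by Σ_j π_j f_j(x).
Since both observations come from the same component, the likelihood for component k is f_k(x₁)·f_k(x₂).
  f_1 = [0.14] × [0.14] = 0.0196
  f_2 = [0.28] × [0.28] = 0.0784
  f_3 = [0.14] × [0.14] = 0.0196
Multiply by the mixture weights:
  π_1·f_1 = 0.13 × 0.0196 = 0.002548
  π_2·f_2 = 0.36 × 0.0784 = 0.028224
  π_3·f_3 = 0.51 × 0.0196 = 0.009996
Sum: 0.002548 + 0.028224 + 0.009996 = 0.040768
P(Language 1 | x₁,x₂) = 0.002548 / 0.040768 ≈ 0.062

0.062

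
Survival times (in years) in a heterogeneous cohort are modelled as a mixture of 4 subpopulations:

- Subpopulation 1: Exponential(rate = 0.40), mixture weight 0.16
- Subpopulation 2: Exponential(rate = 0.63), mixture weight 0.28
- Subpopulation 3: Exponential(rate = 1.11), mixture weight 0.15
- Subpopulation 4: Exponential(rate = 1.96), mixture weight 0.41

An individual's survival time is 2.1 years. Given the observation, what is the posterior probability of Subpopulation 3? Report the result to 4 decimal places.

0.1558

Posterior ∝ prior × likelihood, so P(k | x) ∝ π_k f_k(x); normalise over all components.
Evaluate each component's likelihood at the observed value:
  f_1 = 0.40·e^(−0.40·2.1) = 0.40·e^(−0.8400) = 0.172684
  f_2 = 0.63·e^(−0.63·2.1) = 0.63·e^(−1.3230) = 0.167791
  f_3 = 1.11·e^(−1.11·2.1) = 1.11·e^(−2.3310) = 0.10789
  f_4 = 1.96·e^(−1.96·2.1) = 1.96·e^(−4.1160) = 0.0319669
Multiply by the mixture weights:
  π_1·f_1 = 0.16 × 0.172684 = 0.0276295
  π_2·f_2 = 0.28 × 0.167791 = 0.0469815
  π_3·f_3 = 0.15 × 0.10789 = 0.0161836
  π_4·f_4 = 0.41 × 0.0319669 = 0.0131064
Sum: 0.0276295 + 0.0469815 + 0.0161836 + 0.0131064 = 0.103901
So the posterior for Subpopulation 3 is 0.0161836 / 0.103901 ≈ 0.1558.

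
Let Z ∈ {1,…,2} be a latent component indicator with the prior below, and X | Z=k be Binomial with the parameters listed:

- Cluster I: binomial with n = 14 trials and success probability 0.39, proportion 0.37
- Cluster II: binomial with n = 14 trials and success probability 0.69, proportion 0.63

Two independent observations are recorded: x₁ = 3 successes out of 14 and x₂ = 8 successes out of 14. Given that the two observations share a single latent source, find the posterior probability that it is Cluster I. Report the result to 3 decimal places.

Posterior ∝ prior × likelihood, so P(k | x) ∝ π_k f_k(x); normalise over all components.
Since both observations come from the same component, the likelihood for component k is f_k(x₁)·f_k(x₂).
  L_I = [C(14,3)·0.39^3·0.61^11 = 364·0.059319·0.00435139 = 0.0939558] × [0.082804] = 0.00777991
  L_II = [C(14,3)·0.69^3·0.31^11 = 364·0.328509·2.54085e-06 = 0.000303828] × [0.136936] = 4.1605e-05
Multiply by the mixture weights:
  π_I·L_I = 0.37 × 0.00777991 = 0.00287857
  π_II·L_II = 0.63 × 4.1605e-05 = 2.62111e-05
Denominator: 0.00287857 + 2.62111e-05 = 0.00290478
P(Cluster I | x) = 0.00287857 / 0.00290478 ≈ 0.991

0.991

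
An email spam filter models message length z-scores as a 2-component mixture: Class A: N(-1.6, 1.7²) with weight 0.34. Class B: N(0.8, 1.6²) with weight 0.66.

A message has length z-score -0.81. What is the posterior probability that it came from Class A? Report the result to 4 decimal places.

By Bayes' theorem, P(k | x) = π_k f_k(x) / Σ_j π_j f_j(x).
Evaluate each component's likelihood at the observed value:
  L_A = 0.210653
  L_B = 0.150287
Unnormalised posteriors:
  π_A·L_A = 0.34 × 0.210653 = 0.0716221
  π_B·L_B = 0.66 × 0.150287 = 0.0991891
Denominator: 0.0716221 + 0.0991891 = 0.170811
Responsibility of Class A: 0.0716221 / 0.170811 ≈ 0.4193

0.4193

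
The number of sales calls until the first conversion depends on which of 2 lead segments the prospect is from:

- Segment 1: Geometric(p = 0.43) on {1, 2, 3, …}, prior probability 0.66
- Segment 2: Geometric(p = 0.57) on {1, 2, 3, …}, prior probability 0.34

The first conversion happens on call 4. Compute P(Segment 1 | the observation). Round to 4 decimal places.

0.7733

The responsibility of component k is π_k f_k(x) divided by Σ_j π_j f_j(x).
Component likelihoods at x = 4:
  L_1 = 0.43·(1−0.43)^3 = 0.43·0.185193 = 0.079633
  L_2 = 0.57·(1−0.57)^3 = 0.57·0.079507 = 0.045319
Weight by the priors:
  π_1·L_1 = 0.66 × 0.079633 = 0.0525578
  π_2·L_2 = 0.34 × 0.045319 = 0.0154085
Denominator: 0.0525578 + 0.0154085 = 0.0679662
P(Segment 1 | x) ≈ 0.7733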